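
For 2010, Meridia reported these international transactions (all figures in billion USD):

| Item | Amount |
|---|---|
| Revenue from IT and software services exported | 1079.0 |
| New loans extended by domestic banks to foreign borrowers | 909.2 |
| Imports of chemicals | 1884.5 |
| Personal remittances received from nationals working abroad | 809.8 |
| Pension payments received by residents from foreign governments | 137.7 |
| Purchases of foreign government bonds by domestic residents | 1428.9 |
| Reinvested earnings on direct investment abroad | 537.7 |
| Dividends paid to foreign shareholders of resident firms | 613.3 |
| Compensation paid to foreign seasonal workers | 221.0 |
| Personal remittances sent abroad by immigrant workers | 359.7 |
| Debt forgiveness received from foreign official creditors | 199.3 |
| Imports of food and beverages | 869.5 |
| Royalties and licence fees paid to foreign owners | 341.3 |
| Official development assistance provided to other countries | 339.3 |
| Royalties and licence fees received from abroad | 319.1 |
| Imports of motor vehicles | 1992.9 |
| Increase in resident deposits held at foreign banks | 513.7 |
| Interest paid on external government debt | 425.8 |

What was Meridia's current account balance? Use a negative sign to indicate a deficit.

-4164.0

Goods: -1992.9 - 869.5 - 1884.5 = -4746.9
Services: -341.3 + 1079.0 + 319.1 = 1056.8
Primary income: -613.3 - 425.8 + 537.7 - 221.0 = -722.4
Secondary income: -359.7 + 809.8 + 137.7 - 339.3 = 248.5
Current account = (-4746.9) + 1056.8 + (-722.4) + 248.5 = -4164.0
(Excluded from the current account — financial account: new loans extended by domestic banks to foreign borrowers 909.2, purchases of foreign government bonds by domestic residents 1428.9, increase in resident deposits held at foreign banks 513.7; capital account: debt forgiveness received from foreign official creditors 199.3.)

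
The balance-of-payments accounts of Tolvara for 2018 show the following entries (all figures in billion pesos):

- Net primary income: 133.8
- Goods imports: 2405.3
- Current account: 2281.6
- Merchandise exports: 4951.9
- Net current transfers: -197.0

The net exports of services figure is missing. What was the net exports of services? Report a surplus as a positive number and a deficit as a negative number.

Current account = goods balance + services balance + net primary income + net secondary income
Sum of the known components = 2483.4
Net exports of services = CA - (known components) = 2281.6 - 2483.4 = -201.8

-201.8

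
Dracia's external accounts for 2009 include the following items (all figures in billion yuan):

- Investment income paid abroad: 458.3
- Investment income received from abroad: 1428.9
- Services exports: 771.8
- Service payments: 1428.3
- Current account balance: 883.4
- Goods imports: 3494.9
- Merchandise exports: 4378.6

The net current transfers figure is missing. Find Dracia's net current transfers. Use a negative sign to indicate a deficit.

Current account = goods balance + services balance + net primary income + net secondary income
Sum of the known components = 1197.8
Net current transfers = CA - (known components) = 883.4 - 1197.8 = -314.4

-314.4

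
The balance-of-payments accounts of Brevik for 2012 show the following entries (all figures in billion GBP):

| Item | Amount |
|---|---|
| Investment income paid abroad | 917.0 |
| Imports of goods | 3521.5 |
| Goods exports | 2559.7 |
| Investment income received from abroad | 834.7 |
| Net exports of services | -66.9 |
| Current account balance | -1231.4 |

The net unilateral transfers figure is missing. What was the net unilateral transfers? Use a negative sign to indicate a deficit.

-120.4

Current account = goods balance + services balance + net primary income + net secondary income
Sum of the known components = -1111.0
Net unilateral transfers = CA - (known components) = -1231.4 - (-1111.0) = -120.4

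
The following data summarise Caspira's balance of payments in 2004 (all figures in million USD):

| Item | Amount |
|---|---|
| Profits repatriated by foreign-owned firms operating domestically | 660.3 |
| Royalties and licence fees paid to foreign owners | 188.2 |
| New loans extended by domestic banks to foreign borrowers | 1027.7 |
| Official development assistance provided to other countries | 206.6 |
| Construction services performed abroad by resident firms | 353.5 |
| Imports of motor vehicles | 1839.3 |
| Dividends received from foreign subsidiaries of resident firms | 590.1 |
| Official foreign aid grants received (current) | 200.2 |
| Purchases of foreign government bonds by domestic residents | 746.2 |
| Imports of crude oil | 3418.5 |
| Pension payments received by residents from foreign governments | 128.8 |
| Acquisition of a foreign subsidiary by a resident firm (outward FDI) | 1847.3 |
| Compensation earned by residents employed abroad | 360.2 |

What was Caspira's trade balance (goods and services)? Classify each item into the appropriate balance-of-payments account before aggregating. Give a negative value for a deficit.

Goods: -3418.5 - 1839.3 = -5257.8
Services: -188.2 + 353.5 = 165.3
Trade balance = -5257.8 + 165.3 = -5092.5
(Excluded from the trade balance — primary income: profits repatriated by foreign-owned firms operating domestically 660.3, dividends received from foreign subsidiaries of resident firms 590.1, compensation earned by residents employed abroad 360.2; financial account: new loans extended by domestic banks to foreign borrowers 1027.7, purchases of foreign government bonds by domestic residents 746.2, acquisition of a foreign subsidiary by a resident firm (outward FDI) 1847.3; secondary income: official development assistance provided to other countries 206.6, official foreign aid grants received (current) 200.2, pension payments received by residents from foreign governments 128.8.)

-5092.5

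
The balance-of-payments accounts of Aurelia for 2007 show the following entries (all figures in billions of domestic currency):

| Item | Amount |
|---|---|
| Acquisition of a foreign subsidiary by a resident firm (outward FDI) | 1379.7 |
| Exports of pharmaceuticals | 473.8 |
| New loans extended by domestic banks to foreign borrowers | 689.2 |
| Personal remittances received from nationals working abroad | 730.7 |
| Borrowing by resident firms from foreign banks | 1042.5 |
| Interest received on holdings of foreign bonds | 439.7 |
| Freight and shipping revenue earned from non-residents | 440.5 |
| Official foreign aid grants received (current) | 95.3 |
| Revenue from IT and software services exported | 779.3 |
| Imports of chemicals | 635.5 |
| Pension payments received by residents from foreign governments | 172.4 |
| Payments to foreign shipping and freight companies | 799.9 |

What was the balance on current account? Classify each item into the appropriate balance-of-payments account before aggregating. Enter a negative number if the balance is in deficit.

Goods: -635.5 + 473.8 = -161.7
Services: 779.3 + 440.5 - 799.9 = 419.9
Primary income: 439.7
Secondary income: 172.4 + 730.7 + 95.3 = 998.4
Current account = (-161.7) + 419.9 + 439.7 + 998.4 = 1696.3
(Excluded from the current account — financial account: acquisition of a foreign subsidiary by a resident firm (outward FDI) 1379.7, new loans extended by domestic banks to foreign borrowers 689.2, borrowing by resident firms from foreign banks 1042.5.)

1696.3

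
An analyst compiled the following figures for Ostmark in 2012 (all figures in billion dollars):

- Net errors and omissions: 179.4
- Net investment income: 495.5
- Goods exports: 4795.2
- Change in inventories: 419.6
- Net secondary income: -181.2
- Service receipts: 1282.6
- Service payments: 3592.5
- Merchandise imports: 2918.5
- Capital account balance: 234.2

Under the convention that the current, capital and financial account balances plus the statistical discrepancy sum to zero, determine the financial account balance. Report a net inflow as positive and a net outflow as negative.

-294.7

Goods balance = 4795.2 - 2918.5 = 1876.7
Services balance = 1282.6 - 3592.5 = -2309.9
Trade balance (goods + services) = 1876.7 + (-2309.9) = -433.2
Net primary income = 495.5
Net secondary income = -181.2
Current account = -433.2 + 495.5 + (-181.2) = -118.9
Financial account = -(-118.9 + 234.2 + 179.4) = -294.7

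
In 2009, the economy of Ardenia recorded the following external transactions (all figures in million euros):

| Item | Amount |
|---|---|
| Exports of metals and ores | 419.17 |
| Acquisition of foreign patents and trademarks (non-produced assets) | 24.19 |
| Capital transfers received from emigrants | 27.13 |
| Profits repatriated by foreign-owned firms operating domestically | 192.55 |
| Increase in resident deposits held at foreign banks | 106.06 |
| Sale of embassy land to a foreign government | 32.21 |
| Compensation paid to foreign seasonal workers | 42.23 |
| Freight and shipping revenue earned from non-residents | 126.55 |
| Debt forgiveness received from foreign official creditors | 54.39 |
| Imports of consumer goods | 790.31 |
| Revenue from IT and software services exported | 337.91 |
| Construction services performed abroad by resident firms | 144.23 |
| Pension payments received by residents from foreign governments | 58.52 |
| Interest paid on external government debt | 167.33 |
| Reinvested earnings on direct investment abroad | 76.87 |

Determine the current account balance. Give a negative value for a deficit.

-29.17

Goods: -790.31 + 419.17 = -371.14
Services: 126.55 + 144.23 + 337.91 = 608.69
Primary income: -167.33 - 192.55 + 76.87 - 42.23 = -325.24
Secondary income: 58.52
Current account = (-371.14) + 608.69 + (-325.24) + 58.52 = -29.17
(Excluded from the current account — capital account: acquisition of foreign patents and trademarks (non-produced assets) 24.19, capital transfers received from emigrants 27.13, sale of embassy land to a foreign government 32.21, debt forgiveness received from foreign official creditors 54.39; financial account: increase in resident deposits held at foreign banks 106.06.)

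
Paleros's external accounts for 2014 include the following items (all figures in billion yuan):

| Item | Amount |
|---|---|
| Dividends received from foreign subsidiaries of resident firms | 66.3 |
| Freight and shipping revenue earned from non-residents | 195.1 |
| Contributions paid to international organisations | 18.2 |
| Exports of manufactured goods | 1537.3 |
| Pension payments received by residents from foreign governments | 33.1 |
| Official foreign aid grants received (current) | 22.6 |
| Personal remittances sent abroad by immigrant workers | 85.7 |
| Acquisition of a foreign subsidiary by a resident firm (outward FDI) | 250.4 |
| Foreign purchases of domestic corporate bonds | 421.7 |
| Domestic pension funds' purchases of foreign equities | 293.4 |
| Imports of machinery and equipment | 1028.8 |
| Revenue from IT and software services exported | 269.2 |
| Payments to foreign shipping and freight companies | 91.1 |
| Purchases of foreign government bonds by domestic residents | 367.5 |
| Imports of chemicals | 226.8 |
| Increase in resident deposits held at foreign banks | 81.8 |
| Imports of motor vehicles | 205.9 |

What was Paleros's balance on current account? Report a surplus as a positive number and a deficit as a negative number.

Goods: 1537.3 - 1028.8 - 205.9 - 226.8 = 75.8
Services: 195.1 + 269.2 - 91.1 = 373.2
Primary income: 66.3
Secondary income: 33.1 + 22.6 - 85.7 - 18.2 = -48.2
Current account = 75.8 + 373.2 + 66.3 + (-48.2) = 467.1
(Excluded from the current account — financial account: acquisition of a foreign subsidiary by a resident firm (outward FDI) 250.4, foreign purchases of domestic corporate bonds 421.7, domestic pension funds' purchases of foreign equities 293.4, purchases of foreign government bonds by domestic residents 367.5, increase in resident deposits held at foreign banks 81.8.)

467.1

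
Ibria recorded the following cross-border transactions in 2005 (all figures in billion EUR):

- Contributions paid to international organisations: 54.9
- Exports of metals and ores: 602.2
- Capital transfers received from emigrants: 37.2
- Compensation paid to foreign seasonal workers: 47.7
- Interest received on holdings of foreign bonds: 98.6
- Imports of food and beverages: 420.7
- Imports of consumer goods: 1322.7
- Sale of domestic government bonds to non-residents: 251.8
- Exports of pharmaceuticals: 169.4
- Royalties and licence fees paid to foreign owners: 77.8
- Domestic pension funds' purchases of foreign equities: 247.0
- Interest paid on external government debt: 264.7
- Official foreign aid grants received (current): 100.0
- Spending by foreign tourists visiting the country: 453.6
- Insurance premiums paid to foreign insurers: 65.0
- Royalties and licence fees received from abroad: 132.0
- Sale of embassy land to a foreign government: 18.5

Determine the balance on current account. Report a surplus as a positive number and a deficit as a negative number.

-697.7

Goods: 602.2 - 1322.7 - 420.7 + 169.4 = -971.8
Services: 453.6 - 77.8 - 65.0 + 132.0 = 442.8
Primary income: 98.6 - 47.7 - 264.7 = -213.8
Secondary income: -54.9 + 100.0 = 45.1
Current account = (-971.8) + 442.8 + (-213.8) + 45.1 = -697.7
(Excluded from the current account — capital account: capital transfers received from emigrants 37.2, sale of embassy land to a foreign government 18.5; financial account: sale of domestic government bonds to non-residents 251.8, domestic pension funds' purchases of foreign equities 247.0.)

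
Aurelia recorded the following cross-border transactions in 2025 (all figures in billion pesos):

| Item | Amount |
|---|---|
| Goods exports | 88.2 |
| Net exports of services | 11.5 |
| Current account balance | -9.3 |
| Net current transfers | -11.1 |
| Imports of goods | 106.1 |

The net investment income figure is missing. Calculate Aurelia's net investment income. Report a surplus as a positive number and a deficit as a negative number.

Current account = goods balance + services balance + net primary income + net secondary income
Sum of the known components = -17.5
Net investment income = CA - (known components) = -9.3 - (-17.5) = 8.2

8.2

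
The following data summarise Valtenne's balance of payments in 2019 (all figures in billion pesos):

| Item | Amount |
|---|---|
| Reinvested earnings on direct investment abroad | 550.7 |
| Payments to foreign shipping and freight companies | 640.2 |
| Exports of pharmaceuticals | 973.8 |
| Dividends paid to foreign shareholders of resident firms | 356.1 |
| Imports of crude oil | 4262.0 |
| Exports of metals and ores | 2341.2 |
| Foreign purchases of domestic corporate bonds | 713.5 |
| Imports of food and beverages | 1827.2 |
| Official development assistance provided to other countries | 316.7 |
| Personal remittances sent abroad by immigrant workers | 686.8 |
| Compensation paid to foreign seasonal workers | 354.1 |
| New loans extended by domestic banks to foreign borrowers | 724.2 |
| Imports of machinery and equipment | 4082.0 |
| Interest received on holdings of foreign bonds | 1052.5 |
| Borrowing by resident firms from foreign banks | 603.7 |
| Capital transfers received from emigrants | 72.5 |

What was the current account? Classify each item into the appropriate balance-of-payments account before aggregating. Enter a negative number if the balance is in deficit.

-7606.9

Goods: 2341.2 - 4082.0 - 1827.2 + 973.8 - 4262.0 = -6856.2
Services: -640.2
Primary income: -354.1 + 550.7 + 1052.5 - 356.1 = 893.0
Secondary income: -316.7 - 686.8 = -1003.5
Current account = (-6856.2) + (-640.2) + 893.0 + (-1003.5) = -7606.9
(Excluded from the current account — financial account: foreign purchases of domestic corporate bonds 713.5, new loans extended by domestic banks to foreign borrowers 724.2, borrowing by resident firms from foreign banks 603.7; capital account: capital transfers received from emigrants 72.5.)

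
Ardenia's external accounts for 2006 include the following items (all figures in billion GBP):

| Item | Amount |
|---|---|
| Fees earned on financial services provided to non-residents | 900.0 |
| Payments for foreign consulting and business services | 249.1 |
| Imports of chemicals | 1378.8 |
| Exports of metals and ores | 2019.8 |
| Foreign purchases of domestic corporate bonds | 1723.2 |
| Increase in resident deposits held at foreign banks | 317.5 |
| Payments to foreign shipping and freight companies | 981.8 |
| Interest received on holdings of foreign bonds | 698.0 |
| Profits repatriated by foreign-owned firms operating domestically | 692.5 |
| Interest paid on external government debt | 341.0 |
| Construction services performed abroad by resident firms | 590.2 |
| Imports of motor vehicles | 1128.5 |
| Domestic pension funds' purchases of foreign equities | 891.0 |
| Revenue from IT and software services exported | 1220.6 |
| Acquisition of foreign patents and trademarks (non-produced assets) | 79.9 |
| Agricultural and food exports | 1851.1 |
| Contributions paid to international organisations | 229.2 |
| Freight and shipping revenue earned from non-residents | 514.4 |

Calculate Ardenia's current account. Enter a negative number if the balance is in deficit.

2793.2

Goods: 2019.8 - 1378.8 + 1851.1 - 1128.5 = 1363.6
Services: 900.0 - 249.1 - 981.8 + 514.4 + 590.2 + 1220.6 = 1994.3
Primary income: 698.0 - 692.5 - 341.0 = -335.5
Secondary income: -229.2
Current account = 1363.6 + 1994.3 + (-335.5) + (-229.2) = 2793.2
(Excluded from the current account — financial account: foreign purchases of domestic corporate bonds 1723.2, increase in resident deposits held at foreign banks 317.5, domestic pension funds' purchases of foreign equities 891.0; capital account: acquisition of foreign patents and trademarks (non-produced assets) 79.9.)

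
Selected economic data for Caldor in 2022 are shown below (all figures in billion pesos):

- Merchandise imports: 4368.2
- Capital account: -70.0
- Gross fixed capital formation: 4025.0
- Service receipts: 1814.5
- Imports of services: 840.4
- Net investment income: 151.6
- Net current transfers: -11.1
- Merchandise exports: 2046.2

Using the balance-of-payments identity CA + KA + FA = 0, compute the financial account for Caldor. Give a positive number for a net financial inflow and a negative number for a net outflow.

1277.4

Goods balance = 2046.2 - 4368.2 = -2322.0
Services balance = 1814.5 - 840.4 = 974.1
Trade balance (goods + services) = -2322.0 + 974.1 = -1347.9
Net primary income = 151.6
Net secondary income = -11.1
Current account = -1347.9 + 151.6 + (-11.1) = -1207.4
Financial account = -(-1207.4 + (-70.0)) = 1277.4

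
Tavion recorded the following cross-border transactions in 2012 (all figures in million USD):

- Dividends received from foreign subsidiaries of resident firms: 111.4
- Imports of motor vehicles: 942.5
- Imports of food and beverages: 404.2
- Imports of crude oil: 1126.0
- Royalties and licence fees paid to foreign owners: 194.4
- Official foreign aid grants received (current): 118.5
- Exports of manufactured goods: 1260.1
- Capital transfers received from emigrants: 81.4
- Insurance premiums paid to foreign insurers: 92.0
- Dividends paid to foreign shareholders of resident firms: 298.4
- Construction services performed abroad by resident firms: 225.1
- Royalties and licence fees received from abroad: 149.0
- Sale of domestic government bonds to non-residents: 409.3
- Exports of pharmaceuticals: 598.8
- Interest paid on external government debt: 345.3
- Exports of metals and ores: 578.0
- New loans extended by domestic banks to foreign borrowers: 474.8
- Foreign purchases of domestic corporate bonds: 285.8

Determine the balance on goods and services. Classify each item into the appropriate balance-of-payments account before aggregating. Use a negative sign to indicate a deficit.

Goods: -404.2 + 1260.1 - 942.5 - 1126.0 + 578.0 + 598.8 = -35.8
Services: 225.1 + 149.0 - 194.4 - 92.0 = 87.7
Trade balance = -35.8 + 87.7 = 51.9
(Excluded from the trade balance — primary income: dividends received from foreign subsidiaries of resident firms 111.4, dividends paid to foreign shareholders of resident firms 298.4, interest paid on external government debt 345.3; secondary income: official foreign aid grants received (current) 118.5; capital account: capital transfers received from emigrants 81.4; financial account: sale of domestic government bonds to non-residents 409.3, new loans extended by domestic banks to foreign borrowers 474.8, foreign purchases of domestic corporate bonds 285.8.)

51.9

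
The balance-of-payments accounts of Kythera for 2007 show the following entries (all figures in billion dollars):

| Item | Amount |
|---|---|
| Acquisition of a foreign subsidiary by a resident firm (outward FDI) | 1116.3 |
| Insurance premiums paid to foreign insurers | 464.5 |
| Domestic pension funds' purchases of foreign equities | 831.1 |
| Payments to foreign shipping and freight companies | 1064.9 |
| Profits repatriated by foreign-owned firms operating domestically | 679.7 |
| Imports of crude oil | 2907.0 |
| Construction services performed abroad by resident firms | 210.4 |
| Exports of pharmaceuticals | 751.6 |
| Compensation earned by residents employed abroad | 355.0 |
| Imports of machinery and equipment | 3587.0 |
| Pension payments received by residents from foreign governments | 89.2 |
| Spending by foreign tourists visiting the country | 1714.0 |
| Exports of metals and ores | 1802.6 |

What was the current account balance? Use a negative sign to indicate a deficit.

Goods: 751.6 - 2907.0 - 3587.0 + 1802.6 = -3939.8
Services: -464.5 + 1714.0 - 1064.9 + 210.4 = 395.0
Primary income: -679.7 + 355.0 = -324.7
Secondary income: 89.2
Current account = (-3939.8) + 395.0 + (-324.7) + 89.2 = -3780.3
(Excluded from the current account — financial account: acquisition of a foreign subsidiary by a resident firm (outward FDI) 1116.3, domestic pension funds' purchases of foreign equities 831.1.)

-3780.3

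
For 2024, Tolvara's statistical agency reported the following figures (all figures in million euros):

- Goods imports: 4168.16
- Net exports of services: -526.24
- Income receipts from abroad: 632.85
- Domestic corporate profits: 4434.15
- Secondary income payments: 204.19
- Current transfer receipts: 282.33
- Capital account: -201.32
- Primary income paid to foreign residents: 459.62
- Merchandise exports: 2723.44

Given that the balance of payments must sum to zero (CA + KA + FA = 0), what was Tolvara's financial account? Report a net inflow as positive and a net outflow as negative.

1920.91

Goods balance = 2723.44 - 4168.16 = -1444.72
Services balance = -526.24
Trade balance (goods + services) = -1444.72 + (-526.24) = -1970.96
Net primary income = 632.85 - 459.62 = 173.23
Net secondary income = 282.33 - 204.19 = 78.14
Current account = -1970.96 + 173.23 + 78.14 = -1719.59
Financial account = -(-1719.59 + (-201.32)) = 1920.91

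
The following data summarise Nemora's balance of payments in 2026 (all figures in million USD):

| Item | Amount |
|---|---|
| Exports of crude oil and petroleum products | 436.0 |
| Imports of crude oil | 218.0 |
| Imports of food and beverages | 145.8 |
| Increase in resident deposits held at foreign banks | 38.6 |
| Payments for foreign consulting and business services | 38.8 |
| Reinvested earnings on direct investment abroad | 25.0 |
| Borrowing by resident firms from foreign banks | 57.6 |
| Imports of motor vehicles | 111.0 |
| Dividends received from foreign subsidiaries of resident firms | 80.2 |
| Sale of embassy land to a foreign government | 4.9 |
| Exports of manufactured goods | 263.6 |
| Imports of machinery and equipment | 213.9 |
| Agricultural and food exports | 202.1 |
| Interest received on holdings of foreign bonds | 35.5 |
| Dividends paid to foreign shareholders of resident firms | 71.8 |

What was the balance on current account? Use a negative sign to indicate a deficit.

Goods: -218.0 - 145.8 + 263.6 + 436.0 - 213.9 + 202.1 - 111.0 = 213.0
Services: -38.8
Primary income: 25.0 + 35.5 + 80.2 - 71.8 = 68.9
Current account = 213.0 + (-38.8) + 68.9 = 243.1
(Excluded from the current account — financial account: increase in resident deposits held at foreign banks 38.6, borrowing by resident firms from foreign banks 57.6; capital account: sale of embassy land to a foreign government 4.9.)

243.1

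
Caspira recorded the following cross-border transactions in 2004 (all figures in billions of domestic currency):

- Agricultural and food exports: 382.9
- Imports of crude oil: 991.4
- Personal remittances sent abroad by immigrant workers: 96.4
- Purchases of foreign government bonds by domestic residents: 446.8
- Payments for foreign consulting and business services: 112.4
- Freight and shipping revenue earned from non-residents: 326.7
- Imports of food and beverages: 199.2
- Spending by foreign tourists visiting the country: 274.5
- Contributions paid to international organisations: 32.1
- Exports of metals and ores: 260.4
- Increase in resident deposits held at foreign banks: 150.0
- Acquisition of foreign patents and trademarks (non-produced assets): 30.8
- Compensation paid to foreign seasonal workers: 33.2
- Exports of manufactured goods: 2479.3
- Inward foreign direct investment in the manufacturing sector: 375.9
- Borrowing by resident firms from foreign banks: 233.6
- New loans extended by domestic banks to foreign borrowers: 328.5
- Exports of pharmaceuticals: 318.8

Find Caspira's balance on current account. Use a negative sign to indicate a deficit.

Goods: -991.4 + 382.9 + 318.8 + 2479.3 - 199.2 + 260.4 = 2250.8
Services: 274.5 - 112.4 + 326.7 = 488.8
Primary income: -33.2
Secondary income: -96.4 - 32.1 = -128.5
Current account = 2250.8 + 488.8 + (-33.2) + (-128.5) = 2577.9
(Excluded from the current account — financial account: purchases of foreign government bonds by domestic residents 446.8, increase in resident deposits held at foreign banks 150.0, inward foreign direct investment in the manufacturing sector 375.9, borrowing by resident firms from foreign banks 233.6, new loans extended by domestic banks to foreign borrowers 328.5; capital account: acquisition of foreign patents and trademarks (non-produced assets) 30.8.)

2577.9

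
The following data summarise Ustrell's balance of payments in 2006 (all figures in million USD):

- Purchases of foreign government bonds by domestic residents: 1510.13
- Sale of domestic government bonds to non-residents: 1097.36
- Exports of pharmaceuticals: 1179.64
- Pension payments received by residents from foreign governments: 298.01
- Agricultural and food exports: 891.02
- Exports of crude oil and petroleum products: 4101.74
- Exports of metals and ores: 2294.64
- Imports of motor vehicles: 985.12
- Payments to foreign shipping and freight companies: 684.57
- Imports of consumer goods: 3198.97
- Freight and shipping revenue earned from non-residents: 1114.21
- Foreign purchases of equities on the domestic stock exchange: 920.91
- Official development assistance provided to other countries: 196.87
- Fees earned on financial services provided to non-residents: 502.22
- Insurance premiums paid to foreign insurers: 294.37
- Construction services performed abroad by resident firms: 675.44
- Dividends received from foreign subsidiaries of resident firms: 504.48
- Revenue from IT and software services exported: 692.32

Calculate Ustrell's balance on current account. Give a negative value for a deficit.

6893.82

Goods: 2294.64 - 3198.97 - 985.12 + 4101.74 + 891.02 + 1179.64 = 4282.95
Services: 502.22 + 692.32 + 675.44 + 1114.21 - 294.37 - 684.57 = 2005.25
Primary income: 504.48
Secondary income: 298.01 - 196.87 = 101.14
Current account = 4282.95 + 2005.25 + 504.48 + 101.14 = 6893.82
(Excluded from the current account — financial account: purchases of foreign government bonds by domestic residents 1510.13, sale of domestic government bonds to non-residents 1097.36, foreign purchases of equities on the domestic stock exchange 920.91.)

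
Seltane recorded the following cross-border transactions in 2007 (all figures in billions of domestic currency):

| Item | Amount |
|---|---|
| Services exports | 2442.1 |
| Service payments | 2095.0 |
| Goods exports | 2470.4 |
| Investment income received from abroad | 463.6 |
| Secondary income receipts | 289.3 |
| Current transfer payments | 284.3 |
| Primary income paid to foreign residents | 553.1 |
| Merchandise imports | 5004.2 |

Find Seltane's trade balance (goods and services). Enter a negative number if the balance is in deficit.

Goods balance = 2470.4 - 5004.2 = -2533.8
Services balance = 2442.1 - 2095.0 = 347.1
Trade balance (goods + services) = -2533.8 + 347.1 = -2186.7

-2186.7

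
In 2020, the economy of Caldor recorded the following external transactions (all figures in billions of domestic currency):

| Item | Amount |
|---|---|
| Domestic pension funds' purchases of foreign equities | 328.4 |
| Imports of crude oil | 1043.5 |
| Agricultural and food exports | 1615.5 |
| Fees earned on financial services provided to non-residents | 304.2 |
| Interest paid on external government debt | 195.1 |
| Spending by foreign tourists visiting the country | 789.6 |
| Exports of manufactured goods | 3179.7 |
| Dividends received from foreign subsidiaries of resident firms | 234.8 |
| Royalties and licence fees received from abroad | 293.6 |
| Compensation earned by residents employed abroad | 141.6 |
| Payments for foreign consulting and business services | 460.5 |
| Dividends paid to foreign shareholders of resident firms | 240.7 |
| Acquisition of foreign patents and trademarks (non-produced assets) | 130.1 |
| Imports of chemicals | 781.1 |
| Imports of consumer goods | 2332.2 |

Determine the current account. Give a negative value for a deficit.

Goods: 3179.7 - 2332.2 - 781.1 + 1615.5 - 1043.5 = 638.4
Services: 304.2 - 460.5 + 789.6 + 293.6 = 926.9
Primary income: 141.6 - 195.1 - 240.7 + 234.8 = -59.4
Current account = 638.4 + 926.9 + (-59.4) = 1505.9
(Excluded from the current account — financial account: domestic pension funds' purchases of foreign equities 328.4; capital account: acquisition of foreign patents and trademarks (non-produced assets) 130.1.)

1505.9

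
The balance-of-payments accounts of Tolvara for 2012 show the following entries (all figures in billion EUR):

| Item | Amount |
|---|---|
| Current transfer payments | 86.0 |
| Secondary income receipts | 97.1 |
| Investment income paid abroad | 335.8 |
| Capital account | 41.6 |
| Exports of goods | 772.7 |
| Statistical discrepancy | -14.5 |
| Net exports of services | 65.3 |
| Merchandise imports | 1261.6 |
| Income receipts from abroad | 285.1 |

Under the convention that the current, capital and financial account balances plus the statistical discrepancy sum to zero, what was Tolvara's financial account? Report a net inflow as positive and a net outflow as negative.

Goods balance = 772.7 - 1261.6 = -488.9
Services balance = 65.3
Trade balance (goods + services) = -488.9 + 65.3 = -423.6
Net primary income = 285.1 - 335.8 = -50.7
Net secondary income = 97.1 - 86.0 = 11.1
Current account = -423.6 + (-50.7) + 11.1 = -463.2
Financial account = -(-463.2 + 41.6 + (-14.5)) = 436.1

436.1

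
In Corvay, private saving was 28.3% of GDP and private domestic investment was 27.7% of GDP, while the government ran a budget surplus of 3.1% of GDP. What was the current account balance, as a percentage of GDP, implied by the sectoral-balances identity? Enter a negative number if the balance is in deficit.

By the sectoral-balances identity, CA = (S_private - I) + (T - G).
Private balance = 28.3 - 27.7 = 0.6
Government balance (T - G) = 3.1
CA = 0.6 + 3.1 = 3.7

3.7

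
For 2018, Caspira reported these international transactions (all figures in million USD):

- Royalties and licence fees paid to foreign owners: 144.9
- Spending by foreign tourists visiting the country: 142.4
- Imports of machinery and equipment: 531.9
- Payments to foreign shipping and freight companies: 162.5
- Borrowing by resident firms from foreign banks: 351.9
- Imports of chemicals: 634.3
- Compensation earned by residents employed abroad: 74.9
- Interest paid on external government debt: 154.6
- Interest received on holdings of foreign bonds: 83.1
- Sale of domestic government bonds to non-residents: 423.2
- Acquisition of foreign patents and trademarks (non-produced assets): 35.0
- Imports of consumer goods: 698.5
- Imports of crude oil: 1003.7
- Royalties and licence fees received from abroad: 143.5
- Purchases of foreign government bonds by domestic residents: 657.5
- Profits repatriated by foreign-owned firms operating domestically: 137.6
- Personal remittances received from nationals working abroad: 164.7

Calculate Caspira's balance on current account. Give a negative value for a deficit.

-2859.4

Goods: -698.5 - 1003.7 - 634.3 - 531.9 = -2868.4
Services: 143.5 - 162.5 + 142.4 - 144.9 = -21.5
Primary income: -154.6 - 137.6 + 83.1 + 74.9 = -134.2
Secondary income: 164.7
Current account = (-2868.4) + (-21.5) + (-134.2) + 164.7 = -2859.4
(Excluded from the current account — financial account: borrowing by resident firms from foreign banks 351.9, sale of domestic government bonds to non-residents 423.2, purchases of foreign government bonds by domestic residents 657.5; capital account: acquisition of foreign patents and trademarks (non-produced assets) 35.0.)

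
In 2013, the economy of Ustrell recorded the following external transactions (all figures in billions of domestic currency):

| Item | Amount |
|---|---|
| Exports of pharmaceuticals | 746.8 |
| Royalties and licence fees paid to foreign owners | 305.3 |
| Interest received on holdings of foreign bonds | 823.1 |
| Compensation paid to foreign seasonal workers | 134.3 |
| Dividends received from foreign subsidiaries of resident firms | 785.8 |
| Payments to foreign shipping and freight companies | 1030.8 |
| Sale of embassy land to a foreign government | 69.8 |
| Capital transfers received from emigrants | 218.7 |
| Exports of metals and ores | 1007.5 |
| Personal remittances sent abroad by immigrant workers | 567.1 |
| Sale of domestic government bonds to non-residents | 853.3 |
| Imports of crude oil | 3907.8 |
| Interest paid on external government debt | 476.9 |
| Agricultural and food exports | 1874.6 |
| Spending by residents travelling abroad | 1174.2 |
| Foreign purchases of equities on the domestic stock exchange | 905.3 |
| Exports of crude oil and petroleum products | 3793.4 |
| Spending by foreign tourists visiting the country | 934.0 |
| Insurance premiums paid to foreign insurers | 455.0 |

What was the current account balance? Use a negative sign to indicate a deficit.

Goods: 746.8 + 1874.6 - 3907.8 + 1007.5 + 3793.4 = 3514.5
Services: 934.0 - 1174.2 - 1030.8 - 305.3 - 455.0 = -2031.3
Primary income: -476.9 + 823.1 - 134.3 + 785.8 = 997.7
Secondary income: -567.1
Current account = 3514.5 + (-2031.3) + 997.7 + (-567.1) = 1913.8
(Excluded from the current account — capital account: sale of embassy land to a foreign government 69.8, capital transfers received from emigrants 218.7; financial account: sale of domestic government bonds to non-residents 853.3, foreign purchases of equities on the domestic stock exchange 905.3.)

1913.8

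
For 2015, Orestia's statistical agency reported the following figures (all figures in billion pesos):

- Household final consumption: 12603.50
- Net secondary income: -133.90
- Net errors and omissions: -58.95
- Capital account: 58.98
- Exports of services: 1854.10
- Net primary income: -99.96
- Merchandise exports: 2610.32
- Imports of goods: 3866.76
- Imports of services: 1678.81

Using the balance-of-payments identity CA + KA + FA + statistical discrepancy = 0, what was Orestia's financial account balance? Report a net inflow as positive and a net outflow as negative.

Goods balance = 2610.32 - 3866.76 = -1256.44
Services balance = 1854.10 - 1678.81 = 175.29
Trade balance (goods + services) = -1256.44 + 175.29 = -1081.15
Net primary income = -99.96
Net secondary income = -133.90
Current account = -1081.15 + (-99.96) + (-133.90) = -1315.01
Financial account = -(-1315.01 + 58.98 + (-58.95)) = 1314.98

1314.98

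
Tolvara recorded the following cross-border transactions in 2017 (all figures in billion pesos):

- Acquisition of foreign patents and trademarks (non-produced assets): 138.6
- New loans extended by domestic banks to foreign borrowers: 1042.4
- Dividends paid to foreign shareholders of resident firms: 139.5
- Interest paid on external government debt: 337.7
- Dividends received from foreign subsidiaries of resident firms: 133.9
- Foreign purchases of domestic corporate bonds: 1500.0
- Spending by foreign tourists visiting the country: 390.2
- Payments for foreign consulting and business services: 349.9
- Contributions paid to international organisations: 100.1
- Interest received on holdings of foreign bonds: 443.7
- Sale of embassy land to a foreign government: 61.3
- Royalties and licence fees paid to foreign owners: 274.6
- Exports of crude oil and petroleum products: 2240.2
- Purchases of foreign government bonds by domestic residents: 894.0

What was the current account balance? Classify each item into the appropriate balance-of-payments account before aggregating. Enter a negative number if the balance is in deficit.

2006.2

Goods: 2240.2
Services: 390.2 - 349.9 - 274.6 = -234.3
Primary income: -337.7 - 139.5 + 443.7 + 133.9 = 100.4
Secondary income: -100.1
Current account = 2240.2 + (-234.3) + 100.4 + (-100.1) = 2006.2
(Excluded from the current account — capital account: acquisition of foreign patents and trademarks (non-produced assets) 138.6, sale of embassy land to a foreign government 61.3; financial account: new loans extended by domestic banks to foreign borrowers 1042.4, foreign purchases of domestic corporate bonds 1500.0, purchases of foreign government bonds by domestic residents 894.0.)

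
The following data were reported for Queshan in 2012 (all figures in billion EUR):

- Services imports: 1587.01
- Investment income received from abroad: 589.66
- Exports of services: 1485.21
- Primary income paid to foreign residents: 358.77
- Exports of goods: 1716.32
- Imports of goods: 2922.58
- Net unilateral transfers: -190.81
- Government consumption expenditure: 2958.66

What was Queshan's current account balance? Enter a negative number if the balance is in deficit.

Goods balance = 1716.32 - 2922.58 = -1206.26
Services balance = 1485.21 - 1587.01 = -101.80
Trade balance (goods + services) = -1206.26 + (-101.80) = -1308.06
Net primary income = 589.66 - 358.77 = 230.89
Net secondary income = -190.81
Current account = -1308.06 + 230.89 + (-190.81) = -1267.98

-1267.98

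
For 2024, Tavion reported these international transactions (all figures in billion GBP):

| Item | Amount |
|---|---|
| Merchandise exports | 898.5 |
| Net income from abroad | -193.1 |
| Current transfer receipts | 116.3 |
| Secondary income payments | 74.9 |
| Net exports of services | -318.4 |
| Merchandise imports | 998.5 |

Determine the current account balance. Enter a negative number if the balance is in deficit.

-570.1

Goods balance = 898.5 - 998.5 = -100.0
Services balance = -318.4
Trade balance (goods + services) = -100.0 + (-318.4) = -418.4
Net primary income = -193.1
Net secondary income = 116.3 - 74.9 = 41.4
Current account = -418.4 + (-193.1) + 41.4 = -570.1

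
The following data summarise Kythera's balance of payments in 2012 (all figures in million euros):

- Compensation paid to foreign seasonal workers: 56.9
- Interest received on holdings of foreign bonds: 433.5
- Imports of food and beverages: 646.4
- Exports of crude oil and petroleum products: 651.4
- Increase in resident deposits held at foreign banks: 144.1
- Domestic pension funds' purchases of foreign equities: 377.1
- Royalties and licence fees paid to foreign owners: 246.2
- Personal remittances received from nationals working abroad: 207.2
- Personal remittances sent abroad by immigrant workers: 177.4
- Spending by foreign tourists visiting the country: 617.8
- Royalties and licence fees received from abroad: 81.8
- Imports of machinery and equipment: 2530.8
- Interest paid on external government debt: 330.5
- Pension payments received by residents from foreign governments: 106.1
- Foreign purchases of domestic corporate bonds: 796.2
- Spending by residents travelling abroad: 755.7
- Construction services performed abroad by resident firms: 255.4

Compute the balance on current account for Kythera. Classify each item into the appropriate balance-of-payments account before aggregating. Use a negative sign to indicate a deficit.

Goods: -2530.8 - 646.4 + 651.4 = -2525.8
Services: -755.7 - 246.2 + 617.8 + 81.8 + 255.4 = -46.9
Primary income: -330.5 + 433.5 - 56.9 = 46.1
Secondary income: 207.2 + 106.1 - 177.4 = 135.9
Current account = (-2525.8) + (-46.9) + 46.1 + 135.9 = -2390.7
(Excluded from the current account — financial account: increase in resident deposits held at foreign banks 144.1, domestic pension funds' purchases of foreign equities 377.1, foreign purchases of domestic corporate bonds 796.2.)

-2390.7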